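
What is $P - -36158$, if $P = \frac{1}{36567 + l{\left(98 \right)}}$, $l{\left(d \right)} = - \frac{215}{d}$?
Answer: $\frac{129566805556}{3583351} \approx 36158.0$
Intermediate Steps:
$P = \frac{98}{3583351}$ ($P = \frac{1}{36567 - \frac{215}{98}} = \frac{1}{\frac{3583351}{98}} = \frac{98}{3583351} \approx 2.7349 \cdot 10^{-5}$)
$P - -36158 = \frac{98}{3583351} - -36158 = \frac{98}{3583351} + 36158 = \frac{129566805556}{3583351}$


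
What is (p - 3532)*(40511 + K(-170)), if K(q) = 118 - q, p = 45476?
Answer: 1711273256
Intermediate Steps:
(p - 3532)*(40511 + K(-170)) = (45476 - 3532)*(40511 + (118 - 1*(-170))) = 41944*(40511 + (118 + 170)) = 41944*(40511 + 288) = 41944*40799 = 1711273256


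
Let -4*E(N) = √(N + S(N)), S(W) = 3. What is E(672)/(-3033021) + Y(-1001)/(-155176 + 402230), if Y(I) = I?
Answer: -1001/247054 + 5*√3/4044028 ≈ -0.0040496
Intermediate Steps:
E(N) = -√(3 + N)/4 (E(N) = -√(N + 3)/4 = -√(3 + N)/4)
E(672)/(-3033021) + Y(-1001)/(-155176 + 402230) = -√(3 + 672)/4/(-3033021) - 1001/(-155176 + 402230) = -15*√3/4*(-1/3033021) - 1001/247054 = 5*√3/4044028 - 1001/247054 = -1001/247054 + 5*√3/4044028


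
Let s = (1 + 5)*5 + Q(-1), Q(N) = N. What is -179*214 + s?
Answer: -38277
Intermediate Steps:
s = 29 (s = (1 + 5)*5 - 1 = 6*5 - 1 = 30 - 1 = 29)
-179*214 + s = -179*214 + 29 = -38306 + 29 = -38277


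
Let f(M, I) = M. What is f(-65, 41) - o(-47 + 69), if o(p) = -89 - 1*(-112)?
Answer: -88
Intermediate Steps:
o(p) = 23 (o(p) = -89 + 112 = 23)
f(-65, 41) - o(-47 + 69) = -65 - 1*23 = -65 - 23 = -88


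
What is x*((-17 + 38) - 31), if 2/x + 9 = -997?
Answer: 10/503 ≈ 0.019881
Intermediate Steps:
x = -1/503 (x = 2/(-9 - 997) = 2/(-1006) = 2*(-1/1006) = -1/503 ≈ -0.0019881)
x*((-17 + 38) - 31) = -((-17 + 38) - 31)/503 = -(21 - 31)/503 = -1/503*(-10) = 10/503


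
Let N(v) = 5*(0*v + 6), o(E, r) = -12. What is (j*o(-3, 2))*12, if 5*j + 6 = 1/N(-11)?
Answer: 4296/25 ≈ 171.84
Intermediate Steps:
N(v) = 30 (N(v) = 5*(0 + 6) = 5*6 = 30)
j = -179/150 (j = -6/5 + (⅕)/30 = -6/5 + (⅕)*(1/30) = -6/5 + 1/150 = -179/150 ≈ -1.1933)
(j*o(-3, 2))*12 = -179/150*(-12)*12 = (358/25)*12 = 4296/25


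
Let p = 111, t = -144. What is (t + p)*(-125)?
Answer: 4125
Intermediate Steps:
(t + p)*(-125) = (-144 + 111)*(-125) = -33*(-125) = 4125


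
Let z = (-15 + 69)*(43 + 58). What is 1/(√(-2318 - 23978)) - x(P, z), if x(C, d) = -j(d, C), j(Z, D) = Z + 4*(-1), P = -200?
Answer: 5450 - I*√6574/13148 ≈ 5450.0 - 0.0061667*I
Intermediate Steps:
j(Z, D) = -4 + Z (j(Z, D) = Z - 4 = -4 + Z)
z = 5454 (z = 54*101 = 5454)
x(C, d) = 4 - d (x(C, d) = -(-4 + d) = 4 - d)
1/(√(-2318 - 23978)) - x(P, z) = 1/(√(-2318 - 23978)) - (4 - 1*5454) = 1/(√(-26296)) - (4 - 5454) = 1/(2*I*√6574) - 1*(-5450) = -I*√6574/13148 + 5450 = 5450 - I*√6574/13148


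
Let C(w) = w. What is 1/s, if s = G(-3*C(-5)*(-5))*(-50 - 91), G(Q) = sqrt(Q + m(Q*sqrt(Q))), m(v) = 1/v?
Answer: -5*sqrt(5)/(47*sqrt(-84375 + I*sqrt(3))) ≈ -8.4056e-9 + 0.00081894*I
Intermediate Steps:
G(Q) = sqrt(Q + Q**(-3/2)) (G(Q) = sqrt(Q + 1/(Q*sqrt(Q))) = sqrt(Q + 1/(Q**(3/2))) = sqrt(Q + Q**(-3/2)))
s = -141*sqrt(-75 + I*sqrt(3)/1125) (s = sqrt(-3*(-5)*(-5) + (-3*(-5)*(-5))**(-3/2))*(-50 - 91) = sqrt(15*(-5) + (15*(-5))**(-3/2))*(-141) = sqrt(-75 + (-75)**(-3/2))*(-141) = sqrt(-75 + I*sqrt(3)/1125)*(-141) = -141*sqrt(-75 + I*sqrt(3)/1125) ≈ -0.012533 - 1221.1*I)
1/s = 1/(-47*sqrt(-421875 + 5*I*sqrt(3))/25) = -25/(47*sqrt(-421875 + 5*I*sqrt(3)))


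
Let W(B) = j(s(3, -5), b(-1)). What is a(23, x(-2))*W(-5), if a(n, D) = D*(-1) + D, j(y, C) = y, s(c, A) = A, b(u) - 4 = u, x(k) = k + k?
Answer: 0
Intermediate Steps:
x(k) = 2*k
b(u) = 4 + u
W(B) = -5
a(n, D) = 0 (a(n, D) = -D + D = 0)
a(23, x(-2))*W(-5) = 0*(-5) = 0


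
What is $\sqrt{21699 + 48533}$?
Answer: $2 \sqrt{17558} \approx 265.01$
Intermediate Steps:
$\sqrt{21699 + 48533} = \sqrt{70232} = 2 \sqrt{17558}$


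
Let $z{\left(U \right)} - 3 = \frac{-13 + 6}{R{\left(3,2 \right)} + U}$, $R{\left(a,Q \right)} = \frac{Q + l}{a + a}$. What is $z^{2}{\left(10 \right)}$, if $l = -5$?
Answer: $\frac{1849}{361} \approx 5.1219$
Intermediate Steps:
$R{\left(a,Q \right)} = \frac{-5 + Q}{2 a}$ ($R{\left(a,Q \right)} = \frac{Q - 5}{a + a} = \frac{-5 + Q}{2 a}$)
$z{\left(U \right)} = 3 - \frac{7}{- \frac{1}{2} + U}$ ($z{\left(U \right)} = 3 + \frac{-13 + 6}{\frac{-5 + 2}{2 \cdot 3} + U} = 3 - \frac{7}{\frac{1}{2} \cdot \frac{1}{3} \left(-3\right) + U} = 3 - \frac{7}{- \frac{1}{2} + U}$)
$z^{2}{\left(10 \right)} = \left(\frac{-17 + 6 \cdot 10}{-1 + 2 \cdot 10}\right)^{2} = \left(\frac{-17 + 60}{-1 + 20}\right)^{2} = \left(\frac{1}{19} \cdot 43\right)^{2} = \left(\frac{43}{19}\right)^{2} = \frac{1849}{361}$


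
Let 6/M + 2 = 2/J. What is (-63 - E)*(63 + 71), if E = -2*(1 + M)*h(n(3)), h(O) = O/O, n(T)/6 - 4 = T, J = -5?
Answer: -8844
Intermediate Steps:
M = -5/2 (M = 6/(-2 + 2/(-5)) = 6/(-2 + 2*(-⅕)) = 6/(-2 - ⅖) = 6/(-12/5) = 6*(-5/12) = -5/2 ≈ -2.5000)
n(T) = 24 + 6*T
h(O) = 1
E = 3 (E = -2*(1 - 5/2) = -(-3) = -2*(-3/2) = 3)
(-63 - E)*(63 + 71) = (-63 - 1*3)*(63 + 71) = (-63 - 3)*134 = -66*134 = -8844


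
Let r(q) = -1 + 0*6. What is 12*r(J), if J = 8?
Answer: -12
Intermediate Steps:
r(q) = -1 (r(q) = -1 + 0 = -1)
12*r(J) = 12*(-1) = -12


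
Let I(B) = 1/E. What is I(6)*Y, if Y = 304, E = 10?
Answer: 152/5 ≈ 30.400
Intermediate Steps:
I(B) = ⅒ (I(B) = 1/10 = ⅒)
I(6)*Y = (⅒)*304 = 152/5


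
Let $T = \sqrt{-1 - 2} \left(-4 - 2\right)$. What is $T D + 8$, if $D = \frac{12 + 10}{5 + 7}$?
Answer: $8 - 11 i \sqrt{3} \approx 8.0 - 19.053 i$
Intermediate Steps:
$T = - 6 i \sqrt{3}$ ($T = \sqrt{-3} \left(-6\right) = i \sqrt{3} \left(-6\right) = - 6 i \sqrt{3} \approx - 10.392 i$)
$D = \frac{11}{6}$ ($D = \frac{22}{12} = 22 \cdot \frac{1}{12} = \frac{11}{6} \approx 1.8333$)
$T D + 8 = - 6 i \sqrt{3} \cdot \frac{11}{6} + 8 = - 11 i \sqrt{3} + 8 = 8 - 11 i \sqrt{3}$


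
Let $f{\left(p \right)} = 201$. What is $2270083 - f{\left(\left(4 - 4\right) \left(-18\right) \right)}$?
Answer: $2269882$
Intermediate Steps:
$2270083 - f{\left(\left(4 - 4\right) \left(-18\right) \right)} = 2270083 - 201 = 2269882$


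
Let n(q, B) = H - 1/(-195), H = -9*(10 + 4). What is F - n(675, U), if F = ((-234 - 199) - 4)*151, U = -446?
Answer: -12842896/195 ≈ -65861.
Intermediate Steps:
H = -126 (H = -9*14 = -126)
F = -65987 (F = (-433 - 4)*151 = -437*151 = -65987)
n(q, B) = -24569/195 (n(q, B) = -126 - 1/(-195) = -126 - 1*(-1/195) = -126 + 1/195 = -24569/195)
F - n(675, U) = -65987 - 1*(-24569/195) = -65987 + 24569/195 = -12842896/195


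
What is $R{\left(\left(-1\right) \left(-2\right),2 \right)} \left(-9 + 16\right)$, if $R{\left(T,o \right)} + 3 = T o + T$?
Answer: $21$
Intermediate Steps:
$R{\left(T,o \right)} = -3 + T + T o$ ($R{\left(T,o \right)} = -3 + \left(T o + T\right) = -3 + \left(T + T o\right) = -3 + T + T o$)
$R{\left(\left(-1\right) \left(-2\right),2 \right)} \left(-9 + 16\right) = \left(-3 - -2 + \left(-1\right) \left(-2\right) 2\right) \left(-9 + 16\right) = \left(-3 + 2 + 2 \cdot 2\right) 7 = \left(-3 + 2 + 4\right) 7 = 3 \cdot 7 = 21$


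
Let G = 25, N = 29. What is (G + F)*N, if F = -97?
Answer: -2088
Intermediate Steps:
(G + F)*N = (25 - 97)*29 = -72*29 = -2088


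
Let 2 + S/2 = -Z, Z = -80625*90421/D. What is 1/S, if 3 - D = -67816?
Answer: 67819/14580114974 ≈ 4.6515e-6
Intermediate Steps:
D = 67819 (D = 3 - 1*(-67816) = 3 + 67816 = 67819)
Z = -7290193125/67819 (Z = -80625/(67819/90421) = -80625/(67819*(1/90421)) = -80625/67819/90421 = -80625*90421/67819 = -7290193125/67819 ≈ -1.0749e+5)
S = 14580114974/67819 (S = -4 + 2*(-1*(-7290193125/67819)) = -4 + 2*(7290193125/67819) = -4 + 14580386250/67819 = 14580114974/67819 ≈ 2.1499e+5)
1/S = 1/(14580114974/67819) = 67819/14580114974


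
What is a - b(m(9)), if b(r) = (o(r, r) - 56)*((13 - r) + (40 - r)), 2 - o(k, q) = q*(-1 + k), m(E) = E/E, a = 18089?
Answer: 20843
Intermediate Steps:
m(E) = 1
o(k, q) = 2 - q*(-1 + k)
b(r) = (53 - 2*r)*(-54 + r - r²) (b(r) = ((2 + r - r*r) - 56)*((13 - r) + (40 - r)) = ((2 + r - r²) - 56)*(53 - 2*r) = (-54 + r - r²)*(53 - 2*r) = (53 - 2*r)*(-54 + r - r²))
a - b(m(9)) = 18089 - (-2862 - 55*1² + 2*1³ + 161*1) = 18089 - (-2862 - 55*1 + 2*1 + 161) = 18089 - (-2862 - 55 + 2 + 161) = 18089 - 1*(-2754) = 18089 + 2754 = 20843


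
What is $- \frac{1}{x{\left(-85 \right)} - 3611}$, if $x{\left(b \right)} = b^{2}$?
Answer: $- \frac{1}{3614} \approx -0.0002767$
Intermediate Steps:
$- \frac{1}{x{\left(-85 \right)} - 3611} = - \frac{1}{\left(-85\right)^{2} - 3611} = - \frac{1}{7225 - 3611} = - \frac{1}{3614}$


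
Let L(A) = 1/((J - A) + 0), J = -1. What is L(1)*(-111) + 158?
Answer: 427/2 ≈ 213.50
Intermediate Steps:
L(A) = 1/(-1 - A) (L(A) = 1/((-1 - A) + 0) = 1/(-1 - A))
L(1)*(-111) + 158 = -1/(1 + 1)*(-111) + 158 = -1/2*(-111) + 158 = -1*½*(-111) + 158 = -½*(-111) + 158 = 111/2 + 158 = 427/2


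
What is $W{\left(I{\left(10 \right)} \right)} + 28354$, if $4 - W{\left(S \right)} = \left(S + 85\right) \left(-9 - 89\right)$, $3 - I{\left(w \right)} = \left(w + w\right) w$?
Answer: $17382$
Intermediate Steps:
$I{\left(w \right)} = 3 - 2 w^{2}$ ($I{\left(w \right)} = 3 - \left(w + w\right) w = 3 - 2 w w = 3 - 2 w^{2}$)
$W{\left(S \right)} = 8334 + 98 S$ ($W{\left(S \right)} = 4 - \left(S + 85\right) \left(-9 - 89\right) = 4 - \left(85 + S\right) \left(-98\right) = 4 - \left(-8330 - 98 S\right) = 4 + \left(8330 + 98 S\right) = 8334 + 98 S$)
$W{\left(I{\left(10 \right)} \right)} + 28354 = \left(8334 + 98 \left(3 - 2 \cdot 10^{2}\right)\right) + 28354 = \left(8334 + 98 \left(3 - 200\right)\right) + 28354 = \left(8334 + 98 \left(-197\right)\right) + 28354 = \left(8334 - 19306\right) + 28354 = -10972 + 28354 = 17382$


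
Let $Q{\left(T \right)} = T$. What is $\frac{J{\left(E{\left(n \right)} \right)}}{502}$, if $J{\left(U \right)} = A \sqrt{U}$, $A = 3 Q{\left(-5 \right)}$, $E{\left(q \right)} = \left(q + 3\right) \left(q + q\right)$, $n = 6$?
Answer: $- \frac{45 \sqrt{3}}{251} \approx -0.31053$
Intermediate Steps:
$E{\left(q \right)} = 2 q \left(3 + q\right)$ ($E{\left(q \right)} = \left(3 + q\right) 2 q = 2 q \left(3 + q\right)$)
$A = -15$ ($A = 3 \left(-5\right) = -15$)
$J{\left(U \right)} = - 15 \sqrt{U}$
$\frac{J{\left(E{\left(n \right)} \right)}}{502} = \frac{\left(-15\right) \sqrt{2 \cdot 6 \left(3 + 6\right)}}{502} = - 15 \sqrt{2 \cdot 6 \cdot 9} \cdot \frac{1}{502} = - 15 \sqrt{108} \cdot \frac{1}{502} = - 15 \cdot 6 \sqrt{3} \cdot \frac{1}{502} = - 90 \sqrt{3} \cdot \frac{1}{502} = - \frac{45 \sqrt{3}}{251}$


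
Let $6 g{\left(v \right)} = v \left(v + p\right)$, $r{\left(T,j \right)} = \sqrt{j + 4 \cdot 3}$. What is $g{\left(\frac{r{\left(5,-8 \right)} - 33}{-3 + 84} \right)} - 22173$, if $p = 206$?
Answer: $- \frac{873378623}{39366} \approx -22186.0$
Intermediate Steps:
$r{\left(T,j \right)} = \sqrt{12 + j}$ ($r{\left(T,j \right)} = \sqrt{j + 12} = \sqrt{12 + j}$)
$g{\left(v \right)} = \frac{v \left(206 + v\right)}{6}$ ($g{\left(v \right)} = \frac{v \left(v + 206\right)}{6} = \frac{v \left(206 + v\right)}{6}$)
$g{\left(\frac{r{\left(5,-8 \right)} - 33}{-3 + 84} \right)} - 22173 = \frac{\frac{\sqrt{12 - 8} - 33}{-3 + 84} \left(206 + \frac{\sqrt{12 - 8} - 33}{-3 + 84}\right)}{6} - 22173 = \frac{\frac{\sqrt{4} - 33}{81} \left(206 + \frac{\sqrt{4} - 33}{81}\right)}{6} - 22173 = \frac{\left(2 - 33\right) \frac{1}{81} \left(206 + \left(2 - 33\right) \frac{1}{81}\right)}{6} - 22173 = \frac{\left(-31\right) \frac{1}{81} \left(206 - \frac{31}{81}\right)}{6} - 22173 = \frac{1}{6} \left(- \frac{31}{81}\right) \left(206 - \frac{31}{81}\right) - 22173 = \frac{1}{6} \left(- \frac{31}{81}\right) \frac{16655}{81} - 22173 = - \frac{516305}{39366} - 22173 = - \frac{873378623}{39366}$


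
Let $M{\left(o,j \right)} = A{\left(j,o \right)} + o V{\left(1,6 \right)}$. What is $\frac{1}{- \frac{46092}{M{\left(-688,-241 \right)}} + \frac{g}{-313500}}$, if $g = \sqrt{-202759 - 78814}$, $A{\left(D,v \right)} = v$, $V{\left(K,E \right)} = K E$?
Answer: $\frac{42610552048968750}{407808477257280499} + \frac{440252909250 i \sqrt{293}}{407808477257280499} \approx 0.10449 + 1.8479 \cdot 10^{-5} i$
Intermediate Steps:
$V{\left(K,E \right)} = E K$
$g = 31 i \sqrt{293}$ ($g = \sqrt{-281573} = 31 i \sqrt{293} \approx 530.63 i$)
$M{\left(o,j \right)} = 7 o$ ($M{\left(o,j \right)} = o + o 6 \cdot 1 = o + o 6 = o + 6 o = 7 o$)
$\frac{1}{- \frac{46092}{M{\left(-688,-241 \right)}} + \frac{g}{-313500}} = \frac{1}{- \frac{46092}{7 \left(-688\right)} + \frac{31 i \sqrt{293}}{-313500}} = \frac{1}{- \frac{46092}{-4816} + 31 i \sqrt{293} \left(- \frac{1}{313500}\right)} = \frac{1}{\left(-46092\right) \left(- \frac{1}{4816}\right) - \frac{31 i \sqrt{293}}{313500}} = \frac{1}{\frac{11523}{1204} - \frac{31 i \sqrt{293}}{313500}}$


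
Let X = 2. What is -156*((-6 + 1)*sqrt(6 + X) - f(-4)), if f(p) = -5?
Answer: -780 + 1560*sqrt(2) ≈ 1426.2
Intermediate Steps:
-156*((-6 + 1)*sqrt(6 + X) - f(-4)) = -156*((-6 + 1)*sqrt(6 + 2) - 1*(-5)) = -156*(-10*sqrt(2) + 5) = -156*(5 - 10*sqrt(2)) = -780 + 1560*sqrt(2)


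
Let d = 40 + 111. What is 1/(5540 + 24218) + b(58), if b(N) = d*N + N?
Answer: 262346529/29758 ≈ 8816.0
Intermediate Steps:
d = 151
b(N) = 152*N (b(N) = 151*N + N = 152*N)
1/(5540 + 24218) + b(58) = 1/(5540 + 24218) + 152*58 = 1/29758 + 8816 = 262346529/29758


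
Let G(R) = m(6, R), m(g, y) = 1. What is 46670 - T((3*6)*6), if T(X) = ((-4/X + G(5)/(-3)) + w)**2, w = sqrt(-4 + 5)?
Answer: 34022141/729 ≈ 46670.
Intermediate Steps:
G(R) = 1
w = 1 (w = sqrt(1) = 1)
T(X) = (2/3 - 4/X)**2 (T(X) = ((-4/X + 1/(-3)) + 1)**2 = ((-4/X + 1*(-1/3)) + 1)**2 = ((-4/X - 1/3) + 1)**2 = ((-1/3 - 4/X) + 1)**2 = (2/3 - 4/X)**2)
46670 - T((3*6)*6) = 46670 - 4*(6 - 3*6*6)**2/(9*((3*6)*6)**2) = 46670 - 4*(6 - 18*6)**2/(9*(18*6)**2) = 46670 - 4*(6 - 1*108)**2/(9*108**2) = 46670 - 4*(6 - 108)**2/(9*11664) = 46670 - 4*(-102)**2/(9*11664) = 46670 - 4*10404/(9*11664) = 46670 - 1*289/729 = 46670 - 289/729 = 34022141/729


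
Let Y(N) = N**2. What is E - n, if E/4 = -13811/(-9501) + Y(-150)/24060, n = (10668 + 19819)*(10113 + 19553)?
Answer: -3445778598308798/3809901 ≈ -9.0443e+8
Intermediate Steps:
n = 904427342 (n = 30487*29666 = 904427342)
E = 36404344/3809901 (E = 4*(-13811/(-9501) + (-150)**2/24060) = 4*(-13811*(-1/9501) + 22500*(1/24060)) = 4*(13811/9501 + 375/401) = 4*(9101086/3809901) = 36404344/3809901 ≈ 9.5552)
E - n = 36404344/3809901 - 1*904427342 = 36404344/3809901 - 904427342 = -3445778598308798/3809901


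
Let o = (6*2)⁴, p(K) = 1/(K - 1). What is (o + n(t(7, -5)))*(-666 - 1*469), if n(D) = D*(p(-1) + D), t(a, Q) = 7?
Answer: -47174005/2 ≈ -2.3587e+7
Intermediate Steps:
p(K) = 1/(-1 + K)
o = 20736 (o = 12⁴ = 20736)
n(D) = D*(-½ + D) (n(D) = D*(1/(-1 - 1) + D) = D*(1/(-2) + D) = D*(-½ + D))
(o + n(t(7, -5)))*(-666 - 1*469) = (20736 + 7*(-½ + 7))*(-666 - 1*469) = (20736 + 7*(13/2))*(-666 - 469) = (20736 + 91/2)*(-1135) = (41563/2)*(-1135) = -47174005/2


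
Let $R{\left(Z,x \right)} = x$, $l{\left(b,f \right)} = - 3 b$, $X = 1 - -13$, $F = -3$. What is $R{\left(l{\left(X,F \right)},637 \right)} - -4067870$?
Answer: $4068507$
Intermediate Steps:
$X = 14$ ($X = 1 + 13 = 14$)
$R{\left(l{\left(X,F \right)},637 \right)} - -4067870 = 637 - -4067870 = 637 + 4067870 = 4068507$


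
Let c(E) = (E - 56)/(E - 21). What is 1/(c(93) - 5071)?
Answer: -72/365075 ≈ -0.00019722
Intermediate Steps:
c(E) = (-56 + E)/(-21 + E)
1/(c(93) - 5071) = 1/((-56 + 93)/(-21 + 93) - 5071) = 1/(37/72 - 5071) = 1/(-365075/72) = -72/365075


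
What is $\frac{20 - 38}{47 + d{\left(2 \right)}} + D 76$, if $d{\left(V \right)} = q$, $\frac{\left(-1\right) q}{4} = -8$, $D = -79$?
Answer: $- \frac{474334}{79} \approx -6004.2$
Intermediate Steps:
$q = 32$ ($q = \left(-4\right) \left(-8\right) = 32$)
$d{\left(V \right)} = 32$
$\frac{20 - 38}{47 + d{\left(2 \right)}} + D 76 = \frac{20 - 38}{47 + 32} - 6004 = - \frac{18}{79} - 6004 = - \frac{474334}{79}$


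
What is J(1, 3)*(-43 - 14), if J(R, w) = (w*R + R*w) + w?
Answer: -513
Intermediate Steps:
J(R, w) = w + 2*R*w (J(R, w) = (R*w + R*w) + w = 2*R*w + w = w + 2*R*w)
J(1, 3)*(-43 - 14) = (3*(1 + 2*1))*(-43 - 14) = (3*(1 + 2))*(-57) = (3*3)*(-57) = 9*(-57) = -513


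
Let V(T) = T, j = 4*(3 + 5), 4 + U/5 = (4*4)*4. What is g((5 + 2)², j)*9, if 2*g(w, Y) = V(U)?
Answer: 1350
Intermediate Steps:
U = 300 (U = -20 + 5*((4*4)*4) = -20 + 5*(16*4) = -20 + 5*64 = -20 + 320 = 300)
j = 32 (j = 4*8 = 32)
g(w, Y) = 150 (g(w, Y) = (½)*300 = 150)
g((5 + 2)², j)*9 = 150*9 = 1350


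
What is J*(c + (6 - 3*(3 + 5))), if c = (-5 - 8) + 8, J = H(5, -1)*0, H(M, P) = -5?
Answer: 0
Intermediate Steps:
J = 0 (J = -5*0 = 0)
c = -5 (c = -13 + 8 = -5)
J*(c + (6 - 3*(3 + 5))) = 0*(-5 + (6 - 3*(3 + 5))) = 0*(-5 + (6 - 3*8)) = 0*(-5 + (6 - 24)) = 0*(-5 - 18) = 0*(-23) = 0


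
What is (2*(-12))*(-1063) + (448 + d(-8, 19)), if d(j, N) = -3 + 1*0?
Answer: 25957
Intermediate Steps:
d(j, N) = -3 (d(j, N) = -3 + 0 = -3)
(2*(-12))*(-1063) + (448 + d(-8, 19)) = (2*(-12))*(-1063) + (448 - 3) = -24*(-1063) + 445 = 25512 + 445 = 25957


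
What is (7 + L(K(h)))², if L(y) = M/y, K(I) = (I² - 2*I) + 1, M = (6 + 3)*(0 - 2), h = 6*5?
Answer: 34445161/707281 ≈ 48.701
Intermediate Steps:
h = 30
M = -18 (M = 9*(-2) = -18)
K(I) = 1 + I² - 2*I
L(y) = -18/y
(7 + L(K(h)))² = (7 - 18/(1 + 30² - 2*30))² = (7 - 18/(1 + 900 - 60))² = (7 - 18/841)² = (5869/841)² = 34445161/707281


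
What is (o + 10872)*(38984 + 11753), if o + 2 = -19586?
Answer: -442223692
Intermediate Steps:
o = -19588 (o = -2 - 19586 = -19588)
(o + 10872)*(38984 + 11753) = (-19588 + 10872)*(38984 + 11753) = -8716*50737 = -442223692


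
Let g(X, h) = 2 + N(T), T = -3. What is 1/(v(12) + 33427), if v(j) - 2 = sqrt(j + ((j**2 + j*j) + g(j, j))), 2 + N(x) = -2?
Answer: 33429/1117497743 - sqrt(298)/1117497743 ≈ 2.9899e-5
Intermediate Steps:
N(x) = -4 (N(x) = -2 - 2 = -4)
g(X, h) = -2 (g(X, h) = 2 - 4 = -2)
v(j) = 2 + sqrt(-2 + j + 2*j**2) (v(j) = 2 + sqrt(j + ((j**2 + j*j) - 2)) = 2 + sqrt(j + ((j**2 + j**2) - 2)) = 2 + sqrt(j + (2*j**2 - 2)) = 2 + sqrt(j + (-2 + 2*j**2)) = 2 + sqrt(-2 + j + 2*j**2))
1/(v(12) + 33427) = 1/((2 + sqrt(-2 + 12 + 2*12**2)) + 33427) = 1/((2 + sqrt(-2 + 12 + 2*144)) + 33427) = 1/((2 + sqrt(-2 + 12 + 288)) + 33427) = 1/((2 + sqrt(298)) + 33427) = 1/(33429 + sqrt(298))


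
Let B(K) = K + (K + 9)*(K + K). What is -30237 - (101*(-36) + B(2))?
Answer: -26647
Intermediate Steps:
B(K) = K + 2*K*(9 + K) (B(K) = K + (9 + K)*(2*K) = K + 2*K*(9 + K))
-30237 - (101*(-36) + B(2)) = -30237 - (101*(-36) + 2*(19 + 2*2)) = -30237 - (-3636 + 2*(19 + 4)) = -30237 - (-3636 + 2*23) = -30237 - (-3636 + 46) = -30237 - 1*(-3590) = -30237 + 3590 = -26647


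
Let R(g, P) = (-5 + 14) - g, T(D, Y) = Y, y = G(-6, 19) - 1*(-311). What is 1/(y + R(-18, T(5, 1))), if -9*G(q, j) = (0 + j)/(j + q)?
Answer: 117/39527 ≈ 0.0029600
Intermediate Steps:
G(q, j) = -j/(9*(j + q)) (G(q, j) = -(0 + j)/(9*(j + q)) = -j/(9*(j + q)))
y = 36368/117 (y = -1*19/(9*19 + 9*(-6)) - 1*(-311) = -1*19/(171 - 54) + 311 = -1*19/117 + 311 = -1*19*1/117 + 311 = -19/117 + 311 = 36368/117 ≈ 310.84)
R(g, P) = 9 - g
1/(y + R(-18, T(5, 1))) = 1/(36368/117 + (9 - 1*(-18))) = 1/(36368/117 + (9 + 18)) = 1/(36368/117 + 27) = 1/(39527/117) = 117/39527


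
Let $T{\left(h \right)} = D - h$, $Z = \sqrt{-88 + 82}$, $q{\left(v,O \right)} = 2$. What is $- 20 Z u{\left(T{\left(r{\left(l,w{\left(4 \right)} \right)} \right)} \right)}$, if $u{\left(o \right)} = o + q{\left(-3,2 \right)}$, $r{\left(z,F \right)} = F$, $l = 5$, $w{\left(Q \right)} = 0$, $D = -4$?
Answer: $40 i \sqrt{6} \approx 97.98 i$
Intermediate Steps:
$Z = i \sqrt{6}$ ($Z = \sqrt{-6} = i \sqrt{6} \approx 2.4495 i$)
$T{\left(h \right)} = -4 - h$
$u{\left(o \right)} = 2 + o$ ($u{\left(o \right)} = o + 2 = 2 + o$)
$- 20 Z u{\left(T{\left(r{\left(l,w{\left(4 \right)} \right)} \right)} \right)} = - 20 i \sqrt{6} \left(2 - 4\right) = - 20 i \sqrt{6} \left(-2\right) = 40 i \sqrt{6}$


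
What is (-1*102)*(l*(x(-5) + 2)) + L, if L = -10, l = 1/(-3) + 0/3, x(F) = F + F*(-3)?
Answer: 398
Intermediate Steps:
x(F) = -2*F (x(F) = F - 3*F = -2*F)
l = -⅓ (l = 1*(-⅓) + 0*(⅓) = -⅓ + 0 = -⅓ ≈ -0.33333)
(-1*102)*(l*(x(-5) + 2)) + L = (-1*102)*(-(-2*(-5) + 2)/3) - 10 = -(-34)*(10 + 2) - 10 = -(-34)*12 - 10 = -102*(-4) - 10 = 408 - 10 = 398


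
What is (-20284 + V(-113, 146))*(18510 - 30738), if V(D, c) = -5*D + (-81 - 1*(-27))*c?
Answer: 337529484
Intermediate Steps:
V(D, c) = -54*c - 5*D (V(D, c) = -5*D + (-81 + 27)*c = -5*D - 54*c = -54*c - 5*D)
(-20284 + V(-113, 146))*(18510 - 30738) = (-20284 + (-54*146 - 5*(-113)))*(18510 - 30738) = (-20284 + (-7884 + 565))*(-12228) = (-20284 - 7319)*(-12228) = -27603*(-12228) = 337529484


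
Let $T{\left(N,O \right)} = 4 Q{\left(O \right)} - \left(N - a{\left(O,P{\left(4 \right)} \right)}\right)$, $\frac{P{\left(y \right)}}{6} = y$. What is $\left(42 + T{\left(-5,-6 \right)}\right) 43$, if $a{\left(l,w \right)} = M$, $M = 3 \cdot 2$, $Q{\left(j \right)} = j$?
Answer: $1247$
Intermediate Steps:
$P{\left(y \right)} = 6 y$
$M = 6$
$a{\left(l,w \right)} = 6$
$T{\left(N,O \right)} = 6 - N + 4 O$ ($T{\left(N,O \right)} = 4 O - \left(-6 + N\right) = 6 - N + 4 O$)
$\left(42 + T{\left(-5,-6 \right)}\right) 43 = \left(42 + \left(6 - -5 + 4 \left(-6\right)\right)\right) 43 = \left(42 + \left(6 + 5 - 24\right)\right) 43 = \left(42 - 13\right) 43 = 29 \cdot 43 = 1247$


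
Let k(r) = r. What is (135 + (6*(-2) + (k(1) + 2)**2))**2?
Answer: 17424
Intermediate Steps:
(135 + (6*(-2) + (k(1) + 2)**2))**2 = (135 + (6*(-2) + (1 + 2)**2))**2 = (135 + (-12 + 3**2))**2 = (135 + (-12 + 9))**2 = (135 - 3)**2 = 132**2 = 17424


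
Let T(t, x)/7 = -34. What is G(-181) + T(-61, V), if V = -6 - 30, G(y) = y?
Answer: -419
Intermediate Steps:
V = -36
T(t, x) = -238 (T(t, x) = 7*(-34) = -238)
G(-181) + T(-61, V) = -181 - 238 = -419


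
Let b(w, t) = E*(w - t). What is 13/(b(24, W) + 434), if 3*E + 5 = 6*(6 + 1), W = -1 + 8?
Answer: 39/1931 ≈ 0.020197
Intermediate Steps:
W = 7
E = 37/3 (E = -5/3 + (6*(6 + 1))/3 = -5/3 + (6*7)/3 = -5/3 + (1/3)*42 = -5/3 + 14 = 37/3 ≈ 12.333)
b(w, t) = -37*t/3 + 37*w/3 (b(w, t) = 37*(w - t)/3 = -37*t/3 + 37*w/3)
13/(b(24, W) + 434) = 13/((-37/3*7 + (37/3)*24) + 434) = 13/((-259/3 + 296) + 434) = 13/(629/3 + 434) = 13/(1931/3) = (3/1931)*13 = 39/1931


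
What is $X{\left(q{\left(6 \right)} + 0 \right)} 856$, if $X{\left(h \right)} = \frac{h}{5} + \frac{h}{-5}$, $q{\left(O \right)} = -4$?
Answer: $0$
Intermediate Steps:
$X{\left(h \right)} = 0$ ($X{\left(h \right)} = h \frac{1}{5} + h \left(- \frac{1}{5}\right) = \frac{h}{5} - \frac{h}{5} = 0$)
$X{\left(q{\left(6 \right)} + 0 \right)} 856 = 0 \cdot 856 = 0$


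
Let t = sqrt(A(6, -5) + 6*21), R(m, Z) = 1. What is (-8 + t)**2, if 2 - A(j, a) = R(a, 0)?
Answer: (8 - sqrt(127))**2 ≈ 10.689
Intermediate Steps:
A(j, a) = 1 (A(j, a) = 2 - 1*1 = 2 - 1 = 1)
t = sqrt(127) (t = sqrt(1 + 6*21) = sqrt(1 + 126) = sqrt(127) ≈ 11.269)
(-8 + t)**2 = (-8 + sqrt(127))**2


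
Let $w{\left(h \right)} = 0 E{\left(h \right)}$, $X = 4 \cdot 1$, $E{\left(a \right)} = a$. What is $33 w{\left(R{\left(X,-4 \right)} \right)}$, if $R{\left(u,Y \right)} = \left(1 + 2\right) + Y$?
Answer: $0$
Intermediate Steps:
$X = 4$
$R{\left(u,Y \right)} = 3 + Y$
$w{\left(h \right)} = 0$ ($w{\left(h \right)} = 0 h = 0$)
$33 w{\left(R{\left(X,-4 \right)} \right)} = 33 \cdot 0 = 0$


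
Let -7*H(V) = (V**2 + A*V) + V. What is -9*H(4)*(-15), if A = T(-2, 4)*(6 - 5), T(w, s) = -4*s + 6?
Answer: 2700/7 ≈ 385.71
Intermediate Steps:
T(w, s) = 6 - 4*s
A = -10 (A = (6 - 4*4)*(6 - 5) = (6 - 16)*1 = -10*1 = -10)
H(V) = -V**2/7 + 9*V/7 (H(V) = -((V**2 - 10*V) + V)/7 = -(V**2 - 9*V)/7 = -V**2/7 + 9*V/7)
-9*H(4)*(-15) = -9*4*(9 - 1*4)/7*(-15) = -9*4*(9 - 4)/7*(-15) = -9*4*5/7*(-15) = -9*20/7*(-15) = -180/7*(-15) = 2700/7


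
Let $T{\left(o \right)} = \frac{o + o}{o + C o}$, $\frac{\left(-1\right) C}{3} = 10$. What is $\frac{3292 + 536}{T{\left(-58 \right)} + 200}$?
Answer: $\frac{55506}{2899} \approx 19.147$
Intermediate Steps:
$C = -30$ ($C = \left(-3\right) 10 = -30$)
$T{\left(o \right)} = - \frac{2}{29}$ ($T{\left(o \right)} = \frac{o + o}{o - 30 o} = \frac{2 o}{\left(-29\right) o} = 2 o \left(- \frac{1}{29 o}\right) = - \frac{2}{29}$)
$\frac{3292 + 536}{T{\left(-58 \right)} + 200} = \frac{3292 + 536}{- \frac{2}{29} + 200} = \frac{3828}{\frac{5798}{29}} = 3828 \cdot \frac{29}{5798} = \frac{55506}{2899}$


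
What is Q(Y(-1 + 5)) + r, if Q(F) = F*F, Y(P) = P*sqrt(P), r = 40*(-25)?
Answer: -936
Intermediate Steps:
r = -1000
Y(P) = P**(3/2)
Q(F) = F**2
Q(Y(-1 + 5)) + r = ((-1 + 5)**(3/2))**2 - 1000 = (4**(3/2))**2 - 1000 = 8**2 - 1000 = 64 - 1000 = -936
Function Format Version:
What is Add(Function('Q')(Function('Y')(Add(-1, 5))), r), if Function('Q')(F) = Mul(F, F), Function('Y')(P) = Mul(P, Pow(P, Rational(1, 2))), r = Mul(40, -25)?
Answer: -936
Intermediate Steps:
r = -1000
Function('Y')(P) = Pow(P, Rational(3, 2))
Function('Q')(F) = Pow(F, 2)
Add(Function('Q')(Function('Y')(Add(-1, 5))), r) = Add(Pow(Pow(Add(-1, 5), Rational(3, 2)), 2), -1000) = Add(Pow(Pow(4, Rational(3, 2)), 2), -1000) = Add(Pow(8, 2), -1000) = Add(64, -1000) = -936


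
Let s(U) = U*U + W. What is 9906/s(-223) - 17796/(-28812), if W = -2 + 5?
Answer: 48768431/59703266 ≈ 0.81685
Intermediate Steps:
W = 3
s(U) = 3 + U² (s(U) = U*U + 3 = U² + 3 = 3 + U²)
9906/s(-223) - 17796/(-28812) = 9906/(3 + (-223)²) - 17796/(-28812) = 9906/(3 + 49729) - 17796*(-1/28812) = 9906/49732 + 1483/2401 = 9906*(1/49732) + 1483/2401 = 4953/24866 + 1483/2401 = 48768431/59703266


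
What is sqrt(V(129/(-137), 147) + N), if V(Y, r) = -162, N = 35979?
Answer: sqrt(35817) ≈ 189.25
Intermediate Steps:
sqrt(V(129/(-137), 147) + N) = sqrt(-162 + 35979) = sqrt(35817)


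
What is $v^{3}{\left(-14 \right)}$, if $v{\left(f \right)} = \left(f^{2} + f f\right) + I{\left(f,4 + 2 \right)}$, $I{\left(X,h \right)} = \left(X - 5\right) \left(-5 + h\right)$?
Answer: $51895117$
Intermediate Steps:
$I{\left(X,h \right)} = \left(-5 + X\right) \left(-5 + h\right)$
$v{\left(f \right)} = -5 + f + 2 f^{2}$ ($v{\left(f \right)} = \left(f^{2} + f f\right) - \left(-25 + 5 f + 5 \left(4 + 2\right) - f \left(4 + 2\right)\right) = \left(f^{2} + f^{2}\right) + \left(25 - 5 f - 30 + f 6\right) = 2 f^{2} + \left(25 - 5 f - 30 + 6 f\right) = 2 f^{2} + \left(-5 + f\right) = -5 + f + 2 f^{2}$)
$v^{3}{\left(-14 \right)} = \left(-5 - 14 + 2 \left(-14\right)^{2}\right)^{3} = \left(-5 - 14 + 2 \cdot 196\right)^{3} = \left(-5 - 14 + 392\right)^{3} = 373^{3} = 51895117$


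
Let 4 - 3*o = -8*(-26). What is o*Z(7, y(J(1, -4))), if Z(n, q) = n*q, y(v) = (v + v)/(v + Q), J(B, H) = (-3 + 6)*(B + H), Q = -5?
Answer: -612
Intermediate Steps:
J(B, H) = 3*B + 3*H (J(B, H) = 3*(B + H) = 3*B + 3*H)
y(v) = 2*v/(-5 + v) (y(v) = (v + v)/(v - 5) = (2*v)/(-5 + v) = 2*v/(-5 + v))
o = -68 (o = 4/3 - (-8)*(-26)/3 = 4/3 - 1/3*208 = 4/3 - 208/3 = -68)
o*Z(7, y(J(1, -4))) = -476*2*(3*1 + 3*(-4))/(-5 + (3*1 + 3*(-4))) = -476*2*(3 - 12)/(-5 + (3 - 12)) = -476*2*(-9)/(-5 - 9) = -476*2*(-9)/(-14) = -476*2*(-9)*(-1/14) = -476*9/7 = -68*9 = -612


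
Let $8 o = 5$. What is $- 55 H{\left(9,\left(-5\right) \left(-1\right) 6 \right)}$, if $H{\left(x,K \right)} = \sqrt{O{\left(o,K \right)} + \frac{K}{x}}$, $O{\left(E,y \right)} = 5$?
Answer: $- \frac{275 \sqrt{3}}{3} \approx -158.77$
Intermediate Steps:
$o = \frac{5}{8}$ ($o = \frac{1}{8} \cdot 5 = \frac{5}{8} \approx 0.625$)
$H{\left(x,K \right)} = \sqrt{5 + \frac{K}{x}}$
$- 55 H{\left(9,\left(-5\right) \left(-1\right) 6 \right)} = - 55 \sqrt{5 + \frac{\left(-5\right) \left(-1\right) 6}{9}} = - 55 \sqrt{5 + 5 \cdot 6 \cdot \frac{1}{9}} = - 55 \sqrt{5 + 30 \cdot \frac{1}{9}} = - 55 \sqrt{5 + \frac{10}{3}} = - 55 \sqrt{\frac{25}{3}} = - 55 \frac{5 \sqrt{3}}{3} = - \frac{275 \sqrt{3}}{3}$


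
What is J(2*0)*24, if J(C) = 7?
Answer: 168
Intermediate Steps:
J(2*0)*24 = 7*24 = 168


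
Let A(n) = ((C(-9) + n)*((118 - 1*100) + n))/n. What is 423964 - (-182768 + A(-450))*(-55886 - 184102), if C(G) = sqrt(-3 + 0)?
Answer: -43965377636 + 5759712*I*sqrt(3)/25 ≈ -4.3965e+10 + 3.9904e+5*I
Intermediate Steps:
C(G) = I*sqrt(3) (C(G) = sqrt(-3) = I*sqrt(3))
A(n) = (18 + n)*(n + I*sqrt(3))/n (A(n) = ((I*sqrt(3) + n)*((118 - 1*100) + n))/n = ((n + I*sqrt(3))*((118 - 100) + n))/n = ((n + I*sqrt(3))*(18 + n))/n = ((18 + n)*(n + I*sqrt(3)))/n = (18 + n)*(n + I*sqrt(3))/n)
423964 - (-182768 + A(-450))*(-55886 - 184102) = 423964 - (-182768 + (18 - 450 + I*sqrt(3) + 18*I*sqrt(3)/(-450)))*(-55886 - 184102) = 423964 - (-182768 + (18 - 450 + I*sqrt(3) + 18*I*sqrt(3)*(-1/450)))*(-239988) = 423964 - (-182768 + (18 - 450 + I*sqrt(3) - I*sqrt(3)/25))*(-239988) = 423964 - (-182768 + (-432 + 24*I*sqrt(3)/25))*(-239988) = 423964 - (-183200 + 24*I*sqrt(3)/25)*(-239988) = 423964 - (43965801600 - 5759712*I*sqrt(3)/25) = 423964 + (-43965801600 + 5759712*I*sqrt(3)/25) = -43965377636 + 5759712*I*sqrt(3)/25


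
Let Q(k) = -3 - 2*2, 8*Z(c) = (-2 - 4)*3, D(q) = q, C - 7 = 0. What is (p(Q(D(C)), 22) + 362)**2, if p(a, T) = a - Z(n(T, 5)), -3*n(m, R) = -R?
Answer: 2042041/16 ≈ 1.2763e+5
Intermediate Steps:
C = 7 (C = 7 + 0 = 7)
n(m, R) = R/3 (n(m, R) = -(-1)*R/3 = R/3)
Z(c) = -9/4 (Z(c) = ((-2 - 4)*3)/8 = (-6*3)/8 = (1/8)*(-18) = -9/4)
Q(k) = -7 (Q(k) = -3 - 4 = -7)
p(a, T) = 9/4 + a (p(a, T) = a - 1*(-9/4) = a + 9/4 = 9/4 + a)
(p(Q(D(C)), 22) + 362)**2 = ((9/4 - 7) + 362)**2 = (-19/4 + 362)**2 = (1429/4)**2 = 2042041/16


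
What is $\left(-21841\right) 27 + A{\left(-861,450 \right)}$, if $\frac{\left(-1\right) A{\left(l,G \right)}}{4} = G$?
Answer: $-591507$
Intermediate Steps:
$A{\left(l,G \right)} = - 4 G$
$\left(-21841\right) 27 + A{\left(-861,450 \right)} = \left(-21841\right) 27 - 1800 = -589707 - 1800 = -591507$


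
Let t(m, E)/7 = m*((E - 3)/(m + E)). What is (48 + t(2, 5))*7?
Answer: 364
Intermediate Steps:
t(m, E) = 7*m*(-3 + E)/(E + m) (t(m, E) = 7*(m*((E - 3)/(m + E))) = 7*(m*((-3 + E)/(E + m))) = 7*(m*(-3 + E)/(E + m)) = 7*m*(-3 + E)/(E + m))
(48 + t(2, 5))*7 = (48 + 7*2*(-3 + 5)/(5 + 2))*7 = (48 + 7*2*2/7)*7 = (48 + 7*2*(⅐)*2)*7 = (48 + 4)*7 = 52*7 = 364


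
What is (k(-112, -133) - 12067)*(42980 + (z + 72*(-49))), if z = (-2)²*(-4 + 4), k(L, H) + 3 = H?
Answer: -481432756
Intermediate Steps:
k(L, H) = -3 + H
z = 0 (z = 4*0 = 0)
(k(-112, -133) - 12067)*(42980 + (z + 72*(-49))) = ((-3 - 133) - 12067)*(42980 + (0 + 72*(-49))) = (-136 - 12067)*(42980 + (0 - 3528)) = -12203*(42980 - 3528) = -12203*39452 = -481432756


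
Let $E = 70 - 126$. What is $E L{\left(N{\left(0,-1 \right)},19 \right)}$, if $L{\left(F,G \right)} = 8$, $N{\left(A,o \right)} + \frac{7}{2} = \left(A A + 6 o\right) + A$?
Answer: $-448$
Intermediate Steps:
$N{\left(A,o \right)} = - \frac{7}{2} + A + A^{2} + 6 o$ ($N{\left(A,o \right)} = - \frac{7}{2} + \left(\left(A A + 6 o\right) + A\right) = - \frac{7}{2} + \left(\left(A^{2} + 6 o\right) + A\right) = - \frac{7}{2} + \left(A + A^{2} + 6 o\right) = - \frac{7}{2} + A + A^{2} + 6 o$)
$E = -56$ ($E = 70 - 126 = -56$)
$E L{\left(N{\left(0,-1 \right)},19 \right)} = \left(-56\right) 8 = -448$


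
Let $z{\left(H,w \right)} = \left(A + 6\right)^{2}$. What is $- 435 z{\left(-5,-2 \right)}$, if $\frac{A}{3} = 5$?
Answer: $-191835$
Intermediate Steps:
$A = 15$ ($A = 3 \cdot 5 = 15$)
$z{\left(H,w \right)} = 441$ ($z{\left(H,w \right)} = \left(15 + 6\right)^{2} = 21^{2} = 441$)
$- 435 z{\left(-5,-2 \right)} = \left(-435\right) 441 = -191835$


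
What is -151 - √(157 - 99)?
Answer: -151 - √58 ≈ -158.62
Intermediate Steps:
-151 - √(157 - 99) = -151 - √58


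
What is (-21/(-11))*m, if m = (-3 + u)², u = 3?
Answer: 0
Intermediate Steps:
m = 0 (m = (-3 + 3)² = 0² = 0)
(-21/(-11))*m = -21/(-11)*0 = -21*(-1/11)*0 = (21/11)*0 = 0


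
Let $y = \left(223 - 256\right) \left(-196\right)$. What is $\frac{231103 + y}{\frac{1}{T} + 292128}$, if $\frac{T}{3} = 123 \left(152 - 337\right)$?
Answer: $\frac{16217784315}{19942117919} \approx 0.81324$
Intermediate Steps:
$T = -68265$ ($T = 3 \cdot 123 \left(152 - 337\right) = 3 \cdot 123 \left(-185\right) = 3 \left(-22755\right) = -68265$)
$y = 6468$ ($y = \left(-33\right) \left(-196\right) = 6468$)
$\frac{231103 + y}{\frac{1}{T} + 292128} = \frac{231103 + 6468}{\frac{1}{-68265} + 292128} = \frac{237571}{- \frac{1}{68265} + 292128} = \frac{237571}{\frac{19942117919}{68265}} = 237571 \cdot \frac{68265}{19942117919} = \frac{16217784315}{19942117919}$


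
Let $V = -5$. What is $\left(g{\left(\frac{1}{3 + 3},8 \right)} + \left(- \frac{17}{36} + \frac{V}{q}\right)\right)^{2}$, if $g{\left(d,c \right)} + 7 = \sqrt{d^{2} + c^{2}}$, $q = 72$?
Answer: $\frac{69641}{576} - \frac{181 \sqrt{2305}}{72} \approx 0.21166$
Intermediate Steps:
$g{\left(d,c \right)} = -7 + \sqrt{c^{2} + d^{2}}$ ($g{\left(d,c \right)} = -7 + \sqrt{d^{2} + c^{2}} = -7 + \sqrt{c^{2} + d^{2}}$)
$\left(g{\left(\frac{1}{3 + 3},8 \right)} + \left(- \frac{17}{36} + \frac{V}{q}\right)\right)^{2} = \left(\left(-7 + \sqrt{8^{2} + \left(\frac{1}{3 + 3}\right)^{2}}\right) - \left(\frac{5}{72} + \frac{17}{36}\right)\right)^{2} = \left(\left(-7 + \sqrt{64 + \left(\frac{1}{6}\right)^{2}}\right) - \frac{13}{24}\right)^{2} = \left(\left(-7 + \sqrt{64 + \frac{1}{36}}\right) - \frac{13}{24}\right)^{2} = \left(\left(-7 + \sqrt{\frac{2305}{36}}\right) - \frac{13}{24}\right)^{2} = \left(\left(-7 + \frac{\sqrt{2305}}{6}\right) - \frac{13}{24}\right)^{2} = \left(- \frac{181}{24} + \frac{\sqrt{2305}}{6}\right)^{2}$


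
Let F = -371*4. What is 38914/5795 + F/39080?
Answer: 75607967/11323430 ≈ 6.6771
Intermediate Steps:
F = -1484
38914/5795 + F/39080 = 38914/5795 - 1484/39080 = 38914*(1/5795) - 1484*1/39080 = 38914/5795 - 371/9770 = 75607967/11323430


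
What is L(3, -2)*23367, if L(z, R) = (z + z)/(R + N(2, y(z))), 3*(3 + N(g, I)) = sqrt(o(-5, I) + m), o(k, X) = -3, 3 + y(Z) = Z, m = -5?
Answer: -6309090/233 - 841212*I*sqrt(2)/233 ≈ -27078.0 - 5105.8*I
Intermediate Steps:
y(Z) = -3 + Z
N(g, I) = -3 + 2*I*sqrt(2)/3 (N(g, I) = -3 + sqrt(-3 - 5)/3 = -3 + sqrt(-8)/3 = -3 + (2*I*sqrt(2))/3 = -3 + 2*I*sqrt(2)/3)
L(z, R) = 2*z/(-3 + R + 2*I*sqrt(2)/3) (L(z, R) = (z + z)/(R + (-3 + 2*I*sqrt(2)/3)) = (2*z)/(-3 + R + 2*I*sqrt(2)/3) = 2*z/(-3 + R + 2*I*sqrt(2)/3))
L(3, -2)*23367 = (6*3/(-9 + 3*(-2) + 2*I*sqrt(2)))*23367 = (6*3/(-9 - 6 + 2*I*sqrt(2)))*23367 = (6*3/(-15 + 2*I*sqrt(2)))*23367 = (18/(-15 + 2*I*sqrt(2)))*23367 = 420606/(-15 + 2*I*sqrt(2))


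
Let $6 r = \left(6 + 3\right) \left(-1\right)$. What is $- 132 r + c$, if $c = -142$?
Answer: $56$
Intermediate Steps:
$r = - \frac{3}{2}$ ($r = \frac{\left(6 + 3\right) \left(-1\right)}{6} = \frac{9 \left(-1\right)}{6} = \frac{1}{6} \left(-9\right) = - \frac{3}{2} \approx -1.5$)
$- 132 r + c = \left(-132\right) \left(- \frac{3}{2}\right) - 142 = 198 - 142 = 56$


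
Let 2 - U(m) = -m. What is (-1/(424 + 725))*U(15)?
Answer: -17/1149 ≈ -0.014795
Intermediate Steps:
U(m) = 2 + m (U(m) = 2 - (-1)*m = 2 + m)
(-1/(424 + 725))*U(15) = (-1/(424 + 725))*(2 + 15) = -1/1149*17 = -17/1149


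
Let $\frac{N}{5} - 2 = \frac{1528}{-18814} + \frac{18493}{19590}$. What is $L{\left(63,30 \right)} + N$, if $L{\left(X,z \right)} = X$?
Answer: $\frac{2849530589}{36856626} \approx 77.314$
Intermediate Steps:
$N = \frac{527563151}{36856626}$ ($N = 10 + 5 \left(\frac{1528}{-18814} + \frac{18493}{19590}\right) = 10 + 5 \left(1528 \left(- \frac{1}{18814}\right) + 18493 \cdot \frac{1}{19590}\right) = 10 + 5 \left(- \frac{764}{9407} + \frac{18493}{19590}\right) = 10 + 5 \cdot \frac{158996891}{184283130} = 10 + \frac{158996891}{36856626} = \frac{527563151}{36856626} \approx 14.314$)
$L{\left(63,30 \right)} + N = 63 + \frac{527563151}{36856626} = \frac{2849530589}{36856626}$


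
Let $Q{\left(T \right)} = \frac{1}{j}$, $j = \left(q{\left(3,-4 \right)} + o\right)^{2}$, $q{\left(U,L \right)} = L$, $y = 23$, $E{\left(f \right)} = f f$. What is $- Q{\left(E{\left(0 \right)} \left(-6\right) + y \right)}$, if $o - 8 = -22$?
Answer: $- \frac{1}{324} \approx -0.0030864$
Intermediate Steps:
$E{\left(f \right)} = f^{2}$
$o = -14$ ($o = 8 - 22 = -14$)
$j = 324$ ($j = \left(-4 - 14\right)^{2} = \left(-18\right)^{2} = 324$)
$Q{\left(T \right)} = \frac{1}{324}$
$- Q{\left(E{\left(0 \right)} \left(-6\right) + y \right)} = \left(-1\right) \frac{1}{324} = - \frac{1}{324}$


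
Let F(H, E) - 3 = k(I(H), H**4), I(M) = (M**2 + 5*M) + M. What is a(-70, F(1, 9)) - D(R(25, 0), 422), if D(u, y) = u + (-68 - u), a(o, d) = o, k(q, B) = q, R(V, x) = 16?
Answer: -2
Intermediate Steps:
I(M) = M**2 + 6*M
F(H, E) = 3 + H*(6 + H)
D(u, y) = -68
a(-70, F(1, 9)) - D(R(25, 0), 422) = -70 - 1*(-68) = -70 + 68 = -2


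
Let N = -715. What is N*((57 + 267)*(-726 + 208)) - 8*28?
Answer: 119999656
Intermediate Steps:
N*((57 + 267)*(-726 + 208)) - 8*28 = -715*(57 + 267)*(-726 + 208) - 8*28 = -231660*(-518) - 224 = -715*(-167832) - 224 = 119999880 - 224 = 119999656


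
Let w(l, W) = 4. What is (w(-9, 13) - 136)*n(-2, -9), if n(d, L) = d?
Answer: 264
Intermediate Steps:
(w(-9, 13) - 136)*n(-2, -9) = (4 - 136)*(-2) = -132*(-2) = 264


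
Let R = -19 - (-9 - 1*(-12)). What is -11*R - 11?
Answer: 231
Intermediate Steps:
R = -22 (R = -19 - (-9 + 12) = -19 - 1*3 = -19 - 3 = -22)
-11*R - 11 = -11*(-22) - 11 = 242 - 11 = 231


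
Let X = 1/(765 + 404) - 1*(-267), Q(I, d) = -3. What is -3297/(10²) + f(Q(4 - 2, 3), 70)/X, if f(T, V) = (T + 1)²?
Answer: -257151307/7803100 ≈ -32.955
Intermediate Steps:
f(T, V) = (1 + T)²
X = 312124/1169 (X = 1/1169 + 267 = 312124/1169 ≈ 267.00)
-3297/(10²) + f(Q(4 - 2, 3), 70)/X = -3297/(10²) + (1 - 3)²/(312124/1169) = -3297/100 + (-2)²*(1169/312124) = -3297*1/100 + 4*(1169/312124) = -3297/100 + 1169/78031 = -257151307/7803100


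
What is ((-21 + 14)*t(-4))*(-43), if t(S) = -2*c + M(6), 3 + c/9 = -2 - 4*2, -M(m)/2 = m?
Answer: 66822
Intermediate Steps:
M(m) = -2*m
c = -117 (c = -27 + 9*(-2 - 4*2) = -27 + 9*(-2 - 8) = -27 + 9*(-10) = -27 - 90 = -117)
t(S) = 222 (t(S) = -2*(-117) - 2*6 = 234 - 12 = 222)
((-21 + 14)*t(-4))*(-43) = ((-21 + 14)*222)*(-43) = -7*222*(-43) = -1554*(-43) = 66822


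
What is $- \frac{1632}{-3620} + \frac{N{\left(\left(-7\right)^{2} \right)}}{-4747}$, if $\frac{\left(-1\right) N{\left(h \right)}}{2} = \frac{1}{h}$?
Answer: $\frac{94903834}{210505715} \approx 0.45084$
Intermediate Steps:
$N{\left(h \right)} = - \frac{2}{h}$
$- \frac{1632}{-3620} + \frac{N{\left(\left(-7\right)^{2} \right)}}{-4747} = - \frac{1632}{-3620} + \frac{\left(-2\right) \frac{1}{\left(-7\right)^{2}}}{-4747} = \left(-1632\right) \left(- \frac{1}{3620}\right) + - \frac{2}{49} \left(- \frac{1}{4747}\right) = \frac{408}{905} + \left(-2\right) \frac{1}{49} \left(- \frac{1}{4747}\right) = \frac{408}{905} - - \frac{2}{232603} = \frac{408}{905} + \frac{2}{232603} = \frac{94903834}{210505715}$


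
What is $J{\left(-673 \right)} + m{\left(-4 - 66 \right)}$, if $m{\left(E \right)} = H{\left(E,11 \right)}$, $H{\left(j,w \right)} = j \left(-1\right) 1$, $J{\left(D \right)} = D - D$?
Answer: $70$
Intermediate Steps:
$J{\left(D \right)} = 0$
$H{\left(j,w \right)} = - j$ ($H{\left(j,w \right)} = - j 1 = - j$)
$m{\left(E \right)} = - E$
$J{\left(-673 \right)} + m{\left(-4 - 66 \right)} = 0 - \left(-4 - 66\right) = 0 - -70 = 0 + 70 = 70$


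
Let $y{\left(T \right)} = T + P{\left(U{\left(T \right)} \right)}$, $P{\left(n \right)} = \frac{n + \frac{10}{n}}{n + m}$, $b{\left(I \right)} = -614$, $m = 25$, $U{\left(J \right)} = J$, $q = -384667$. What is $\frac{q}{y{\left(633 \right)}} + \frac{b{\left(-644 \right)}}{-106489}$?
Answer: $- \frac{17061419283954328}{28118852901829} \approx -606.76$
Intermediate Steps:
$P{\left(n \right)} = \frac{n + \frac{10}{n}}{25 + n}$ ($P{\left(n \right)} = \frac{n + \frac{10}{n}}{n + 25} = \frac{n + \frac{10}{n}}{25 + n}$)
$y{\left(T \right)} = T + \frac{10 + T^{2}}{T \left(25 + T\right)}$
$\frac{q}{y{\left(633 \right)}} + \frac{b{\left(-644 \right)}}{-106489} = - \frac{384667}{\frac{1}{633} \frac{1}{25 + 633} \left(10 + 633^{3} + 26 \cdot 633^{2}\right)} - \frac{614}{-106489} = - \frac{384667}{\frac{1}{633} \cdot \frac{1}{658} \left(10 + 253636137 + 26 \cdot 400689\right)} - - \frac{614}{106489} = - \frac{384667}{\frac{1}{633} \cdot \frac{1}{658} \left(10 + 253636137 + 10417914\right)} + \frac{614}{106489} = - \frac{384667}{\frac{1}{633} \cdot \frac{1}{658} \cdot 264054061} + \frac{614}{106489} = - \frac{384667}{\frac{264054061}{416514}} + \frac{614}{106489} = \left(-384667\right) \frac{416514}{264054061} + \frac{614}{106489} = - \frac{160219190838}{264054061} + \frac{614}{106489} = - \frac{17061419283954328}{28118852901829}$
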